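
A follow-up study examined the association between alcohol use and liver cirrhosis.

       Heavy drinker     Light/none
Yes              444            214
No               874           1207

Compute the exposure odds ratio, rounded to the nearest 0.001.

Reading the table with exposure as columns: a = 444 (Heavy drinker, case), b = 874 (Heavy drinker, non-case), c = 214 (Light/none, case), d = 1207.
OR = (a·d)/(b·c) = (444 × 1207) / (874 × 214) = 535908 / 187036 = 2.86527
The odds of liver cirrhosis are about 2.87 times as high in the heavy drinker group.

2.865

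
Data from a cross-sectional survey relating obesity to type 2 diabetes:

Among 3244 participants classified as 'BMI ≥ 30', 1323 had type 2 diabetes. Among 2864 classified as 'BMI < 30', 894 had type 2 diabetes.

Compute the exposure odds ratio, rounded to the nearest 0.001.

From the description: a = 1323, b = 1921, c = 894, d = 1970.
OR = (a·d)/(b·c) = (1323 × 1970) / (1921 × 894) = 2606310 / 1717374 = 1.51761
The odds of type 2 diabetes are about 1.52 times as high in the bmi ≥ 30 group.

1.518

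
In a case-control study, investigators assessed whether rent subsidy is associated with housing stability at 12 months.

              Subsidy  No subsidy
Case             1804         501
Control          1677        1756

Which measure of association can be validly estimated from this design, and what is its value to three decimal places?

3.770

Reading the table with exposure as columns: a = 1804 (Subsidy, case), b = 1677 (Subsidy, non-case), c = 501 (No subsidy, case), d = 1756.
This is a case-control study: participants were sampled on outcome status, so risks in the source population cannot be estimated directly — relative risk is not valid here. The odds ratio is the appropriate measure.
OR = (a·d)/(b·c) = (1804 × 1756) / (1677 × 501) = 3167824 / 840177 = 3.77042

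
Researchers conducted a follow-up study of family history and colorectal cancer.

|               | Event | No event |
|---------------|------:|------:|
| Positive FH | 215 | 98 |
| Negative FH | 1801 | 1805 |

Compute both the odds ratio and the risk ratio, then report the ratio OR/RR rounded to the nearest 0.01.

Cells: a = 215, b = 98, c = 1801, d = 1805.
OR = (215·1805)/(98·1801) = 388075/176498 = 2.19875
Risk in exposed = 215/313 = 0.68690; risk in unexposed = 1801/3606 = 0.49945; RR = 1.37533
OR/RR = 2.19875 / 1.37533 = 1.59871
The outcome is not rare, so the OR lies further from 1 than the RR.

1.60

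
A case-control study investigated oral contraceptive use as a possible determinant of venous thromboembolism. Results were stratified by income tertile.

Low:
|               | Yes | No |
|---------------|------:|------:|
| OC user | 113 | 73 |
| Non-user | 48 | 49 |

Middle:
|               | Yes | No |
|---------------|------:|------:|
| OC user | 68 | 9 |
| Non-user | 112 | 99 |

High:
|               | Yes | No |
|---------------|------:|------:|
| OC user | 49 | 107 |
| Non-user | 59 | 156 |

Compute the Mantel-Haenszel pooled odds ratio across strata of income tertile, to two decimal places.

OR_MH = Σ(aᵢdᵢ/nᵢ) / Σ(bᵢcᵢ/nᵢ), where nᵢ is the stratum total.
Stratum 1 (Low): n = 283; a·d/n = 113·49/283 = 19.5654; b·c/n = 73·48/283 = 12.3816
Stratum 2 (Middle): n = 288; a·d/n = 68·99/288 = 23.3750; b·c/n = 9·112/288 = 3.5000
Stratum 3 (High): n = 371; a·d/n = 49·156/371 = 20.6038; b·c/n = 107·59/371 = 17.0162
OR_MH = (19.5654 + 23.3750 + 20.6038) / (12.3816 + 3.5000 + 17.0162) = 63.5441 / 32.8978 = 1.93156

1.93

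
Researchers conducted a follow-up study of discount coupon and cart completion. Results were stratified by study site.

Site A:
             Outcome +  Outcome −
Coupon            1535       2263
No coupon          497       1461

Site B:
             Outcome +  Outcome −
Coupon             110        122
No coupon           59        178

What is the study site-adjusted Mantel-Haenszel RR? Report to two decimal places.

RR_MH = Σ(aᵢ·n₀ᵢ/nᵢ) / Σ(cᵢ·n₁ᵢ/nᵢ), with n₁ᵢ = aᵢ+bᵢ (exposed), n₀ᵢ = cᵢ+dᵢ (unexposed), nᵢ = n₁ᵢ+n₀ᵢ.
Stratum 1 (Site A): n₁ = 3798, n₀ = 1958, n = 5756; a·n₀/n = 1535·1958/5756 = 522.1560; c·n₁/n = 497·3798/5756 = 327.9371
Stratum 2 (Site B): n₁ = 232, n₀ = 237, n = 469; a·n₀/n = 110·237/469 = 55.5864; c·n₁/n = 59·232/469 = 29.1855
RR_MH = (522.1560 + 55.5864) / (327.9371 + 29.1855) = 577.7424 / 357.1226 = 1.61777

1.62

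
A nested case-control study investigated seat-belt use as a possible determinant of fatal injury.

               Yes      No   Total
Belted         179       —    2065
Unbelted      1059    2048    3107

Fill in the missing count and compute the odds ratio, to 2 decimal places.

The missing cell is in the exposed row: 2065 − 179 = 1886.
So a = 179, b = 1886, c = 1059, d = 2048.
OR = (a·d)/(b·c) = (179 × 2048) / (1886 × 1059) = 366592 / 1997274 = 0.18355

0.18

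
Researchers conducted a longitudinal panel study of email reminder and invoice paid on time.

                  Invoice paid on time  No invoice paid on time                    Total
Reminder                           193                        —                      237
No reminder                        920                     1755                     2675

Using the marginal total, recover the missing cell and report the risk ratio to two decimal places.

The missing cell is in the exposed row: 237 − 193 = 44.
So a = 193, b = 44, c = 920, d = 1755.
RR = [a/(a+b)] / [c/(c+d)] = (193/237) / (920/2675) = 0.81435/0.34393 = 2.36780

2.37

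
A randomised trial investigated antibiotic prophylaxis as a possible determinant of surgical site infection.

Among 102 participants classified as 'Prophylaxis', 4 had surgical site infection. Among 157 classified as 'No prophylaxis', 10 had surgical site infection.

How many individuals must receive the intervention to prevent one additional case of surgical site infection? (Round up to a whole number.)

Risk in treated group = 4/102 = 0.03922; risk in control = 10/157 = 0.06369.
Absolute risk reduction = 0.06369 − 0.03922 = 0.02448
NNT = 1 / ARR = 1 / 0.02448 = 40.852 → round up → 41

41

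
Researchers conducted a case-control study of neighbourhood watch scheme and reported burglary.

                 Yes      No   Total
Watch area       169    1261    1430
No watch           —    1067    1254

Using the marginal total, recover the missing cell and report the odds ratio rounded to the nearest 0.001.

The missing cell is in the unexposed row: 1254 − 1067 = 187.
So a = 169, b = 1261, c = 187, d = 1067.
OR = (a·d)/(b·c) = (169 × 1067) / (1261 × 187) = 180323 / 235807 = 0.76471

0.765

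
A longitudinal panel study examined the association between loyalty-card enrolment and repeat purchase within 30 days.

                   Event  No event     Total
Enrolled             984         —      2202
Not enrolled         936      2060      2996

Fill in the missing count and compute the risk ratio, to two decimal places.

1.43

The missing cell is in the exposed row: 2202 − 984 = 1218.
So a = 984, b = 1218, c = 936, d = 2060.
RR = [a/(a+b)] / [c/(c+d)] = (984/2202) / (936/2996) = 0.44687/0.31242 = 1.43035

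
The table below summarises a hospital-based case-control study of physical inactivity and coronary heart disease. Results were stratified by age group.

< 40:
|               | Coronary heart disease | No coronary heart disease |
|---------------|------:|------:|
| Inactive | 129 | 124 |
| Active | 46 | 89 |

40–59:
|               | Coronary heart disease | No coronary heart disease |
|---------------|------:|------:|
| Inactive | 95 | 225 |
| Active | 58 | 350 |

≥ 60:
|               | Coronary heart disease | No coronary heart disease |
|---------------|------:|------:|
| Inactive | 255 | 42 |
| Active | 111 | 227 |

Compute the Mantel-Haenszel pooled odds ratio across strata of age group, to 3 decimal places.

OR_MH = Σ(aᵢdᵢ/nᵢ) / Σ(bᵢcᵢ/nᵢ), where nᵢ is the stratum total.
Stratum 1 (< 40): n = 388; a·d/n = 129·89/388 = 29.5902; b·c/n = 124·46/388 = 14.7010
Stratum 2 (40–59): n = 728; a·d/n = 95·350/728 = 45.6731; b·c/n = 225·58/728 = 17.9258
Stratum 3 (≥ 60): n = 635; a·d/n = 255·227/635 = 91.1575; b·c/n = 42·111/635 = 7.3417
OR_MH = (29.5902 + 45.6731 + 91.1575) / (14.7010 + 17.9258 + 7.3417) = 166.4208 / 39.9686 = 4.16379

4.164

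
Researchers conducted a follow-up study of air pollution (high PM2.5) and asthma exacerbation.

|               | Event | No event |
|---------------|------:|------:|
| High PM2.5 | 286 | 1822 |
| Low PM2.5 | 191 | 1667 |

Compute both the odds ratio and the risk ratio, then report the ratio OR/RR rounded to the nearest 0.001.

Cells: a = 286, b = 1822, c = 191, d = 1667.
OR = (286·1667)/(1822·191) = 476762/348002 = 1.37000
Risk in exposed = 286/2108 = 0.13567; risk in unexposed = 191/1858 = 0.10280; RR = 1.31980
OR/RR = 1.37000 / 1.31980 = 1.03804
The outcome is not rare, so the OR lies further from 1 than the RR.

1.038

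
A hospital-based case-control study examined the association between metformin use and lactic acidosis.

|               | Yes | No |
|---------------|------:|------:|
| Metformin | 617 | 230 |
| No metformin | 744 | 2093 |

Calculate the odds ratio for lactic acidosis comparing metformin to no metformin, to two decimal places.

Cells: a = 617, b = 230, c = 744, d = 2093.
OR = (a·d)/(b·c) = (617 × 2093) / (230 × 744) = 1291381 / 171120 = 7.54664
The odds of lactic acidosis are about 7.55 times as high in the metformin group.

7.55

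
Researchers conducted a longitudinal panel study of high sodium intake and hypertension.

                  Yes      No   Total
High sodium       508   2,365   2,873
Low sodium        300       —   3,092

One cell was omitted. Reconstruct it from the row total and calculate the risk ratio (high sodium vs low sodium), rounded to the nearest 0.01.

The missing cell is in the unexposed row: 3092 − 300 = 2792.
So a = 508, b = 2365, c = 300, d = 2792.
RR = [a/(a+b)] / [c/(c+d)] = (508/2873) / (300/3092) = 0.17682/0.09702 = 1.82241

1.82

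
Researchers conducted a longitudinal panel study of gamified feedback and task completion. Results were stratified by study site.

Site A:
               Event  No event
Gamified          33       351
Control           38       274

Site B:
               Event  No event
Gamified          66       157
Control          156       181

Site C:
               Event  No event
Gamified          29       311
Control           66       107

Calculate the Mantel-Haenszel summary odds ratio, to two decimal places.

OR_MH = Σ(aᵢdᵢ/nᵢ) / Σ(bᵢcᵢ/nᵢ), where nᵢ is the stratum total.
Stratum 1 (Site A): n = 696; a·d/n = 33·274/696 = 12.9914; b·c/n = 351·38/696 = 19.1638
Stratum 2 (Site B): n = 560; a·d/n = 66·181/560 = 21.3321; b·c/n = 157·156/560 = 43.7357
Stratum 3 (Site C): n = 513; a·d/n = 29·107/513 = 6.0487; b·c/n = 311·66/513 = 40.0117
OR_MH = (12.9914 + 21.3321 + 6.0487) / (19.1638 + 43.7357 + 40.0117) = 40.3723 / 102.9112 = 0.39230

0.39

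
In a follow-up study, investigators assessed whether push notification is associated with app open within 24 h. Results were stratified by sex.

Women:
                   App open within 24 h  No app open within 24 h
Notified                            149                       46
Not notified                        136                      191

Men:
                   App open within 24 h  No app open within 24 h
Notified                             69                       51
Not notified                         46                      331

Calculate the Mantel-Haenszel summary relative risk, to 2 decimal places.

RR_MH = Σ(aᵢ·n₀ᵢ/nᵢ) / Σ(cᵢ·n₁ᵢ/nᵢ), with n₁ᵢ = aᵢ+bᵢ (exposed), n₀ᵢ = cᵢ+dᵢ (unexposed), nᵢ = n₁ᵢ+n₀ᵢ.
Stratum 1 (Women): n₁ = 195, n₀ = 327, n = 522; a·n₀/n = 149·327/522 = 93.3391; c·n₁/n = 136·195/522 = 50.8046
Stratum 2 (Men): n₁ = 120, n₀ = 377, n = 497; a·n₀/n = 69·377/497 = 52.3400; c·n₁/n = 46·120/497 = 11.1066
RR_MH = (93.3391 + 52.3400) / (50.8046 + 11.1066) = 145.6791 / 61.9112 = 2.35303

2.35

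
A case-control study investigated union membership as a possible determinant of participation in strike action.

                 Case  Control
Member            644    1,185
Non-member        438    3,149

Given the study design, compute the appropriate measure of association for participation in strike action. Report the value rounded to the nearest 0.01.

3.91

Cells: a = 644, b = 1185, c = 438, d = 3149.
This is a case-control study: participants were sampled on outcome status, so risks in the source population cannot be estimated directly — relative risk is not valid here. The odds ratio is the appropriate measure.
OR = (a·d)/(b·c) = (644 × 3149) / (1185 × 438) = 2027956 / 519030 = 3.90720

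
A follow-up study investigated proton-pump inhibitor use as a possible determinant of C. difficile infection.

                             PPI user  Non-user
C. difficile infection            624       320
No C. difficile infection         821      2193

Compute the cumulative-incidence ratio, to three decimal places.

Reading the table with exposure as columns: a = 624 (PPI user, case), b = 821 (PPI user, non-case), c = 320 (Non-user, case), d = 2193.
Risk in exposed = 624/1445 = 0.43183; risk in unexposed = 320/2513 = 0.12734.
RR = 0.43183 / 0.12734 = 3.39125
The risk among the exposed is 3.39 times that among the unexposed.

3.391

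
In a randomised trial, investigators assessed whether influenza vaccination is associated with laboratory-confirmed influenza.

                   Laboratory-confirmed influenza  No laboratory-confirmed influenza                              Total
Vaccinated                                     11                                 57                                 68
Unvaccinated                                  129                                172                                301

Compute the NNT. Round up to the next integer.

Risk in treated group = 11/68 = 0.16176; risk in control = 129/301 = 0.42857.
Absolute risk reduction = 0.42857 − 0.16176 = 0.26681
NNT = 1 / ARR = 1 / 0.26681 = 3.748 → round up → 4

4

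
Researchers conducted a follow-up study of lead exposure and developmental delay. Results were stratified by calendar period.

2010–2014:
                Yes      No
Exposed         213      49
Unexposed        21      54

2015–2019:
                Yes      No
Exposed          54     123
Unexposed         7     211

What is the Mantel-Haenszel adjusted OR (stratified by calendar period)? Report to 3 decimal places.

12.034

OR_MH = Σ(aᵢdᵢ/nᵢ) / Σ(bᵢcᵢ/nᵢ), where nᵢ is the stratum total.
Stratum 1 (2010–2014): n = 337; a·d/n = 213·54/337 = 34.1306; b·c/n = 49·21/337 = 3.0534
Stratum 2 (2015–2019): n = 395; a·d/n = 54·211/395 = 28.8456; b·c/n = 123·7/395 = 2.1797
OR_MH = (34.1306 + 28.8456) / (3.0534 + 2.1797) = 62.9761 / 5.2332 = 12.03406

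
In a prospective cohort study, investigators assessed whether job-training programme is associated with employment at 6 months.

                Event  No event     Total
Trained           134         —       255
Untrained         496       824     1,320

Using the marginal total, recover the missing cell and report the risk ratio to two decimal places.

1.40

The missing cell is in the exposed row: 255 − 134 = 121.
So a = 134, b = 121, c = 496, d = 824.
RR = [a/(a+b)] / [c/(c+d)] = (134/255) / (496/1320) = 0.52549/0.37576 = 1.39848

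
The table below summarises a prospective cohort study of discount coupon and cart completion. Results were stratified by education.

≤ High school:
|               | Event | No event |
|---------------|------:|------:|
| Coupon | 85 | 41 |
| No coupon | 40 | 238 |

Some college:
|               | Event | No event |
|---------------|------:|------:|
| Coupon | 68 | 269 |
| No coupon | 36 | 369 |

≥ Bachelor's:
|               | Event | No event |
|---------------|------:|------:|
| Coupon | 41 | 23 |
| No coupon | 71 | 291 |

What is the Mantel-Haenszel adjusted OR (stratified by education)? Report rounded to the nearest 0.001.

5.343

OR_MH = Σ(aᵢdᵢ/nᵢ) / Σ(bᵢcᵢ/nᵢ), where nᵢ is the stratum total.
Stratum 1 (≤ High school): n = 404; a·d/n = 85·238/404 = 50.0743; b·c/n = 41·40/404 = 4.0594
Stratum 2 (Some college): n = 742; a·d/n = 68·369/742 = 33.8167; b·c/n = 269·36/742 = 13.0512
Stratum 3 (≥ Bachelor's): n = 426; a·d/n = 41·291/426 = 28.0070; b·c/n = 23·71/426 = 3.8333
OR_MH = (50.0743 + 33.8167 + 28.0070) / (4.0594 + 13.0512 + 3.8333) = 111.8980 / 20.9440 = 5.34274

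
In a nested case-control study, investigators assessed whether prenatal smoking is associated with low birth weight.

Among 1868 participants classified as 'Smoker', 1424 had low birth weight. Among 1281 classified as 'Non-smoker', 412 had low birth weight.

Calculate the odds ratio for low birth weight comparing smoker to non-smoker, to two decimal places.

6.76

From the description: a = 1424, b = 444, c = 412, d = 869.
OR = (a·d)/(b·c) = (1424 × 869) / (444 × 412) = 1237456 / 182928 = 6.76472
The odds of low birth weight are about 6.76 times as high in the smoker group.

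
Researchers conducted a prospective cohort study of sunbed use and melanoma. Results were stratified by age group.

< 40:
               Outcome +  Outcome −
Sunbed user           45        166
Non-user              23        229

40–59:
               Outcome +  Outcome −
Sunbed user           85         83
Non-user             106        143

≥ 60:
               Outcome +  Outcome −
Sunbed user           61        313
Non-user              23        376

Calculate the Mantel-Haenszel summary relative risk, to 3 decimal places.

RR_MH = Σ(aᵢ·n₀ᵢ/nᵢ) / Σ(cᵢ·n₁ᵢ/nᵢ), with n₁ᵢ = aᵢ+bᵢ (exposed), n₀ᵢ = cᵢ+dᵢ (unexposed), nᵢ = n₁ᵢ+n₀ᵢ.
Stratum 1 (< 40): n₁ = 211, n₀ = 252, n = 463; a·n₀/n = 45·252/463 = 24.4924; c·n₁/n = 23·211/463 = 10.4816
Stratum 2 (40–59): n₁ = 168, n₀ = 249, n = 417; a·n₀/n = 85·249/417 = 50.7554; c·n₁/n = 106·168/417 = 42.7050
Stratum 3 (≥ 60): n₁ = 374, n₀ = 399, n = 773; a·n₀/n = 61·399/773 = 31.4864; c·n₁/n = 23·374/773 = 11.1281
RR_MH = (24.4924 + 50.7554 + 31.4864) / (10.4816 + 42.7050 + 11.1281) = 106.7343 / 64.3147 = 1.65956

1.660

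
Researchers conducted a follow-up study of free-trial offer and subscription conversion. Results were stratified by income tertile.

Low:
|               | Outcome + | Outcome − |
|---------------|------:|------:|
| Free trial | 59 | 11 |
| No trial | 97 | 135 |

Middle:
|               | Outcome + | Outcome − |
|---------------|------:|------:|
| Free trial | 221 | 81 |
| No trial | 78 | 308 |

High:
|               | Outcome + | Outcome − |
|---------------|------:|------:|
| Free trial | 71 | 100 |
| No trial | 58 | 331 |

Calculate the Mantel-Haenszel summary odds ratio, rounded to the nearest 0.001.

OR_MH = Σ(aᵢdᵢ/nᵢ) / Σ(bᵢcᵢ/nᵢ), where nᵢ is the stratum total.
Stratum 1 (Low): n = 302; a·d/n = 59·135/302 = 26.3742; b·c/n = 11·97/302 = 3.5331
Stratum 2 (Middle): n = 688; a·d/n = 221·308/688 = 98.9360; b·c/n = 81·78/688 = 9.1831
Stratum 3 (High): n = 560; a·d/n = 71·331/560 = 41.9661; b·c/n = 100·58/560 = 10.3571
OR_MH = (26.3742 + 98.9360 + 41.9661) / (3.5331 + 9.1831 + 10.3571) = 167.2763 / 23.0734 = 7.24975

7.250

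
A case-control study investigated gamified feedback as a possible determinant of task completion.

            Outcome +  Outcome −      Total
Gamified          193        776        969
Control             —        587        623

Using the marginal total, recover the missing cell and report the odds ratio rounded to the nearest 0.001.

4.055

The missing cell is in the unexposed row: 623 − 587 = 36.
So a = 193, b = 776, c = 36, d = 587.
OR = (a·d)/(b·c) = (193 × 587) / (776 × 36) = 113291 / 27936 = 4.05538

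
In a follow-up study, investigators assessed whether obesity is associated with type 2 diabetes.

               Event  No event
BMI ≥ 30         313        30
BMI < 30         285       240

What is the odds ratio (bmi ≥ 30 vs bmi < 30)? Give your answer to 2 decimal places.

8.79

Cells: a = 313, b = 30, c = 285, d = 240.
OR = (a·d)/(b·c) = (313 × 240) / (30 × 285) = 75120 / 8550 = 8.78596
The odds of type 2 diabetes are about 8.79 times as high in the bmi ≥ 30 group.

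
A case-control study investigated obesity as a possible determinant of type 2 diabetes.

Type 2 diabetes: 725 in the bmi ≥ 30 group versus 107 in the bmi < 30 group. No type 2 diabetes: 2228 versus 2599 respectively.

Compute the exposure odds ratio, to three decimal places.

From the description: a = 725, b = 2228, c = 107, d = 2599.
OR = (a·d)/(b·c) = (725 × 2599) / (2228 × 107) = 1884275 / 238396 = 7.90397
The odds of type 2 diabetes are about 7.90 times as high in the bmi ≥ 30 group.

7.904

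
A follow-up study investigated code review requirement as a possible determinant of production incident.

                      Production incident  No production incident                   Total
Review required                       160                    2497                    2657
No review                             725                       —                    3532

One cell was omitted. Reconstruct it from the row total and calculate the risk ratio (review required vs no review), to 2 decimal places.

The missing cell is in the unexposed row: 3532 − 725 = 2807.
So a = 160, b = 2497, c = 725, d = 2807.
RR = [a/(a+b)] / [c/(c+d)] = (160/2657) / (725/3532) = 0.06022/0.20527 = 0.29337

0.29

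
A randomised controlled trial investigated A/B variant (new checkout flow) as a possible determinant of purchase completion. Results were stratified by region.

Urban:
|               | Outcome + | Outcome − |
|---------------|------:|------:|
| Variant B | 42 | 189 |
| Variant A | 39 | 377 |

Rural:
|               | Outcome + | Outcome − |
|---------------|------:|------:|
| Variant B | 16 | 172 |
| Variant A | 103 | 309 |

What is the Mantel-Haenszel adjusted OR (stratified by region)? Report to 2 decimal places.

OR_MH = Σ(aᵢdᵢ/nᵢ) / Σ(bᵢcᵢ/nᵢ), where nᵢ is the stratum total.
Stratum 1 (Urban): n = 647; a·d/n = 42·377/647 = 24.4730; b·c/n = 189·39/647 = 11.3926
Stratum 2 (Rural): n = 600; a·d/n = 16·309/600 = 8.2400; b·c/n = 172·103/600 = 29.5267
OR_MH = (24.4730 + 8.2400) / (11.3926 + 29.5267) = 32.7130 / 40.9192 = 0.79945

0.80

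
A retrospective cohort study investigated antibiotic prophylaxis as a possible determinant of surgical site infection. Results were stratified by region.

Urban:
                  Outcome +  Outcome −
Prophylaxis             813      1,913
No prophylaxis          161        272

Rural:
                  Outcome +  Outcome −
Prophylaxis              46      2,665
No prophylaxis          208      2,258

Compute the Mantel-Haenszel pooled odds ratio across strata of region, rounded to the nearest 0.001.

0.440

OR_MH = Σ(aᵢdᵢ/nᵢ) / Σ(bᵢcᵢ/nᵢ), where nᵢ is the stratum total.
Stratum 1 (Urban): n = 3159; a·d/n = 813·272/3159 = 70.0019; b·c/n = 1913·161/3159 = 97.4970
Stratum 2 (Rural): n = 5177; a·d/n = 46·2258/5177 = 20.0634; b·c/n = 2665·208/5177 = 107.0736
OR_MH = (70.0019 + 20.0634) / (97.4970 + 107.0736) = 90.0653 / 204.5706 = 0.44026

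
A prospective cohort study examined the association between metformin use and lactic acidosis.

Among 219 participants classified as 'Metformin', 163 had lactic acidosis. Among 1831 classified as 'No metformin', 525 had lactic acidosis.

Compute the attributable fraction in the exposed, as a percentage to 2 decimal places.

From the description: a = 163, b = 56, c = 525, d = 1306.
Risk in exposed = 163/219 = 0.74429; risk in unexposed = 525/1831 = 0.28673.
RR = 0.74429/0.28673 = 2.59581
AR% = (RR − 1)/RR × 100 = (2.59581 − 1)/2.59581 × 100 = 61.4763%

61.48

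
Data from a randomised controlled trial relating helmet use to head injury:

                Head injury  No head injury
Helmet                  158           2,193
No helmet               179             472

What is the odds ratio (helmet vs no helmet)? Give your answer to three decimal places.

Cells: a = 158, b = 2193, c = 179, d = 472.
OR = (a·d)/(b·c) = (158 × 472) / (2193 × 179) = 74576 / 392547 = 0.18998
Exposure is associated with lower odds of head injury (OR = 0.19 < 1).

0.190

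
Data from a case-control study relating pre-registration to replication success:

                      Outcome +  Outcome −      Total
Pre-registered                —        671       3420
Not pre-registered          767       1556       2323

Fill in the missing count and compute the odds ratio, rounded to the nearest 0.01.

8.31

The missing cell is in the exposed row: 3420 − 671 = 2749.
So a = 2749, b = 671, c = 767, d = 1556.
OR = (a·d)/(b·c) = (2749 × 1556) / (671 × 767) = 4277444 / 514657 = 8.31125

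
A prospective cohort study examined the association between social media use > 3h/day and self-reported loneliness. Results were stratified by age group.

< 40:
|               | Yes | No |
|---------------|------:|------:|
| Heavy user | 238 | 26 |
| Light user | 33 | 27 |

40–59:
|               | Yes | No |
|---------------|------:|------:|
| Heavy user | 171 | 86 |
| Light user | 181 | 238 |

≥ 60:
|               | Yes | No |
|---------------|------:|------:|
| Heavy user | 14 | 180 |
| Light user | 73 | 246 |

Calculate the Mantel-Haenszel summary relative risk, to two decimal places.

RR_MH = Σ(aᵢ·n₀ᵢ/nᵢ) / Σ(cᵢ·n₁ᵢ/nᵢ), with n₁ᵢ = aᵢ+bᵢ (exposed), n₀ᵢ = cᵢ+dᵢ (unexposed), nᵢ = n₁ᵢ+n₀ᵢ.
Stratum 1 (< 40): n₁ = 264, n₀ = 60, n = 324; a·n₀/n = 238·60/324 = 44.0741; c·n₁/n = 33·264/324 = 26.8889
Stratum 2 (40–59): n₁ = 257, n₀ = 419, n = 676; a·n₀/n = 171·419/676 = 105.9896; c·n₁/n = 181·257/676 = 68.8121
Stratum 3 (≥ 60): n₁ = 194, n₀ = 319, n = 513; a·n₀/n = 14·319/513 = 8.7057; c·n₁/n = 73·194/513 = 27.6062
RR_MH = (44.0741 + 105.9896 + 8.7057) / (26.8889 + 68.8121 + 27.6062) = 158.7694 / 123.3073 = 1.28759

1.29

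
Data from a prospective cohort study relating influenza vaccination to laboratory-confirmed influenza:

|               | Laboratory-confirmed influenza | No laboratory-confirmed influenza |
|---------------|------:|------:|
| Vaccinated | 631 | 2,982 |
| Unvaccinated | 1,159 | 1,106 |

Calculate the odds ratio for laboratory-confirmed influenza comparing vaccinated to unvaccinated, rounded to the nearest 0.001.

Cells: a = 631, b = 2982, c = 1159, d = 1106.
OR = (a·d)/(b·c) = (631 × 1106) / (2982 × 1159) = 697886 / 3456138 = 0.20193
Exposure is associated with lower odds of laboratory-confirmed influenza (OR = 0.20 < 1).

0.202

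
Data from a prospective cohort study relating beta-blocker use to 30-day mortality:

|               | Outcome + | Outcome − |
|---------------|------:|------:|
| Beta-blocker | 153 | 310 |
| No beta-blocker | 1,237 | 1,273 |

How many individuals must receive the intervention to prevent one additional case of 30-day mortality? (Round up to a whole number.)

Risk in treated group = 153/463 = 0.33045; risk in control = 1237/2510 = 0.49283.
Absolute risk reduction = 0.49283 − 0.33045 = 0.16238
NNT = 1 / ARR = 1 / 0.16238 = 6.159 → round up → 7

7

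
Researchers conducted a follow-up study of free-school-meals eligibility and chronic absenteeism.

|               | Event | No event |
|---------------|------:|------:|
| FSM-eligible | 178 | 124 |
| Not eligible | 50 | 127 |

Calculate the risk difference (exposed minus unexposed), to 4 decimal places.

Cells: a = 178, b = 124, c = 50, d = 127.
Risk in exposed = 178/302 = 0.589404; risk in unexposed = 50/177 = 0.282486.
Risk difference = 0.589404 − 0.282486 = 0.306918

0.3069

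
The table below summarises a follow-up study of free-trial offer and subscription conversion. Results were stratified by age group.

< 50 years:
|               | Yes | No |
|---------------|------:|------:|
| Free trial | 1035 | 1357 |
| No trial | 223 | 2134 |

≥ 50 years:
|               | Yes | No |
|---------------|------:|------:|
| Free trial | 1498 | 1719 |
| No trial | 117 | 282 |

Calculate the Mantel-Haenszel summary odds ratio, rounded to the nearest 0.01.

OR_MH = Σ(aᵢdᵢ/nᵢ) / Σ(bᵢcᵢ/nᵢ), where nᵢ is the stratum total.
Stratum 1 (< 50 years): n = 4749; a·d/n = 1035·2134/4749 = 465.0853; b·c/n = 1357·223/4749 = 63.7210
Stratum 2 (≥ 50 years): n = 3616; a·d/n = 1498·282/3616 = 116.8241; b·c/n = 1719·117/3616 = 55.6203
OR_MH = (465.0853 + 116.8241) / (63.7210 + 55.6203) = 581.9094 / 119.3413 = 4.87601

4.88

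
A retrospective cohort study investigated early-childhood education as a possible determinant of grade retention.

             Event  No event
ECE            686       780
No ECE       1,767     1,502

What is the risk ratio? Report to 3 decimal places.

0.866

Cells: a = 686, b = 780, c = 1767, d = 1502.
Risk in exposed = 686/1466 = 0.46794; risk in unexposed = 1767/3269 = 0.54053.
RR = 0.46794 / 0.54053 = 0.86570
The risk is 13% lower among the exposed than among the unexposed.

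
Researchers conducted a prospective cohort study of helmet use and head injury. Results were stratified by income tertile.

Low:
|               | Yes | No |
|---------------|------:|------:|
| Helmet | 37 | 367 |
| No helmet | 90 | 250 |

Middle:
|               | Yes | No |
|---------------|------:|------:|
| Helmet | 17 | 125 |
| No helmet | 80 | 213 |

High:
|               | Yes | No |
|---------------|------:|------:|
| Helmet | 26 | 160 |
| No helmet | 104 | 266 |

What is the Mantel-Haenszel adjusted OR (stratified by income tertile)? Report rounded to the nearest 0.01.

OR_MH = Σ(aᵢdᵢ/nᵢ) / Σ(bᵢcᵢ/nᵢ), where nᵢ is the stratum total.
Stratum 1 (Low): n = 744; a·d/n = 37·250/744 = 12.4328; b·c/n = 367·90/744 = 44.3952
Stratum 2 (Middle): n = 435; a·d/n = 17·213/435 = 8.3241; b·c/n = 125·80/435 = 22.9885
Stratum 3 (High): n = 556; a·d/n = 26·266/556 = 12.4388; b·c/n = 160·104/556 = 29.9281
OR_MH = (12.4328 + 8.3241 + 12.4388) / (44.3952 + 22.9885 + 29.9281) = 33.1958 / 97.3117 = 0.34113

0.34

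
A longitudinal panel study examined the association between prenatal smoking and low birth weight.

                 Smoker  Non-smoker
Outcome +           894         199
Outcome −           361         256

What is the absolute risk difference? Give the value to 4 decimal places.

0.2750

Reading the table with exposure as columns: a = 894 (Smoker, case), b = 361 (Smoker, non-case), c = 199 (Non-smoker, case), d = 256.
Risk in exposed = 894/1255 = 0.712351; risk in unexposed = 199/455 = 0.437363.
Risk difference = 0.712351 − 0.437363 = 0.274988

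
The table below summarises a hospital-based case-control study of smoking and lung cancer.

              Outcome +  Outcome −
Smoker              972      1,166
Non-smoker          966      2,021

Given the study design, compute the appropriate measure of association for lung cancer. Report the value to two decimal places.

1.74

Cells: a = 972, b = 1166, c = 966, d = 2021.
This is a hospital-based case-control study: participants were sampled on outcome status, so risks in the source population cannot be estimated directly — relative risk is not valid here. The odds ratio is the appropriate measure.
OR = (a·d)/(b·c) = (972 × 2021) / (1166 × 966) = 1964412 / 1126356 = 1.74404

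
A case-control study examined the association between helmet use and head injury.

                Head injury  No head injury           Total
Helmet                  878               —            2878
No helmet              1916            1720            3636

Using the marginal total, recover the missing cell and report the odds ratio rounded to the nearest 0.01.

0.39

The missing cell is in the exposed row: 2878 − 878 = 2000.
So a = 878, b = 2000, c = 1916, d = 1720.
OR = (a·d)/(b·c) = (878 × 1720) / (2000 × 1916) = 1510160 / 3832000 = 0.39409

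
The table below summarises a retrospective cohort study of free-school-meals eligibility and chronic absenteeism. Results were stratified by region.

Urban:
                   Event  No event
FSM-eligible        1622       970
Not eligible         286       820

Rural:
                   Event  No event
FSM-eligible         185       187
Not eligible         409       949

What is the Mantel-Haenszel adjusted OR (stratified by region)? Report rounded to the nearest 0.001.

3.868

OR_MH = Σ(aᵢdᵢ/nᵢ) / Σ(bᵢcᵢ/nᵢ), where nᵢ is the stratum total.
Stratum 1 (Urban): n = 3698; a·d/n = 1622·820/3698 = 359.6647; b·c/n = 970·286/3698 = 75.0189
Stratum 2 (Rural): n = 1730; a·d/n = 185·949/1730 = 101.4827; b·c/n = 187·409/1730 = 44.2098
OR_MH = (359.6647 + 101.4827) / (75.0189 + 44.2098) = 461.1473 / 119.2288 = 3.86775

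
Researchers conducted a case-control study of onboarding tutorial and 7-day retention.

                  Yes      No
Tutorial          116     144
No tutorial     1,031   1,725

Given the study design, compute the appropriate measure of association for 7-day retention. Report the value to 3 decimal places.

Cells: a = 116, b = 144, c = 1031, d = 1725.
This is a case-control study: participants were sampled on outcome status, so risks in the source population cannot be estimated directly — relative risk is not valid here. The odds ratio is the appropriate measure.
OR = (a·d)/(b·c) = (116 × 1725) / (144 × 1031) = 200100 / 148464 = 1.34780

1.348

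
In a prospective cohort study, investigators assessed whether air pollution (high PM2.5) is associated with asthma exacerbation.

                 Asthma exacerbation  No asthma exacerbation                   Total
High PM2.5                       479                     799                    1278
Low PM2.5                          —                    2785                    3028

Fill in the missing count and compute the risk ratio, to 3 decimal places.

4.670

The missing cell is in the unexposed row: 3028 − 2785 = 243.
So a = 479, b = 799, c = 243, d = 2785.
RR = [a/(a+b)] / [c/(c+d)] = (479/1278) / (243/3028) = 0.37480/0.08025 = 4.67040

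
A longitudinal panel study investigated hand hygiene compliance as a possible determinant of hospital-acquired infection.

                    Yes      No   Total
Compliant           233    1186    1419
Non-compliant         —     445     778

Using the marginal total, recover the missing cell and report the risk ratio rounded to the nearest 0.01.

0.38

The missing cell is in the unexposed row: 778 − 445 = 333.
So a = 233, b = 1186, c = 333, d = 445.
RR = [a/(a+b)] / [c/(c+d)] = (233/1419) / (333/778) = 0.16420/0.42802 = 0.38363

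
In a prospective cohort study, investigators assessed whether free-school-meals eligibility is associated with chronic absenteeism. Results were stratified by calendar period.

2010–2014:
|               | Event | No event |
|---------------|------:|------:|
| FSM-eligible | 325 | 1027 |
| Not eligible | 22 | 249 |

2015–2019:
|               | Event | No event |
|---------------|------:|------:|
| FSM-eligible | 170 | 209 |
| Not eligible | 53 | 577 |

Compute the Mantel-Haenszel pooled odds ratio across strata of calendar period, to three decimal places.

OR_MH = Σ(aᵢdᵢ/nᵢ) / Σ(bᵢcᵢ/nᵢ), where nᵢ is the stratum total.
Stratum 1 (2010–2014): n = 1623; a·d/n = 325·249/1623 = 49.8614; b·c/n = 1027·22/1623 = 13.9211
Stratum 2 (2015–2019): n = 1009; a·d/n = 170·577/1009 = 97.2151; b·c/n = 209·53/1009 = 10.9782
OR_MH = (49.8614 + 97.2151) / (13.9211 + 10.9782) = 147.0764 / 24.8993 = 5.90684

5.907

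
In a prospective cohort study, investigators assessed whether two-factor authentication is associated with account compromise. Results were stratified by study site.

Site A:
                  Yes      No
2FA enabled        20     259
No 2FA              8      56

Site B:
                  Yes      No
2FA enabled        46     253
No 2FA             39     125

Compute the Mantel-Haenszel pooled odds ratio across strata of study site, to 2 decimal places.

0.57

OR_MH = Σ(aᵢdᵢ/nᵢ) / Σ(bᵢcᵢ/nᵢ), where nᵢ is the stratum total.
Stratum 1 (Site A): n = 343; a·d/n = 20·56/343 = 3.2653; b·c/n = 259·8/343 = 6.0408
Stratum 2 (Site B): n = 463; a·d/n = 46·125/463 = 12.4190; b·c/n = 253·39/463 = 21.3110
OR_MH = (3.2653 + 12.4190) / (6.0408 + 21.3110) = 15.6843 / 27.3518 = 0.57343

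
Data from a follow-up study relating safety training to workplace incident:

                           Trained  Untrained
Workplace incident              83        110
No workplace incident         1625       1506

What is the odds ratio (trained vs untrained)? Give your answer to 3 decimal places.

Reading the table with exposure as columns: a = 83 (Trained, case), b = 1625 (Trained, non-case), c = 110 (Untrained, case), d = 1506.
OR = (a·d)/(b·c) = (83 × 1506) / (1625 × 110) = 124998 / 178750 = 0.69929
Exposure is associated with lower odds of workplace incident (OR = 0.70 < 1).

0.699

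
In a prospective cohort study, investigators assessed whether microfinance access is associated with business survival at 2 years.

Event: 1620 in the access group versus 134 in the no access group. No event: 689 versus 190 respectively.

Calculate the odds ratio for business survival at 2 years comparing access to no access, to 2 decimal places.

3.33

From the description: a = 1620, b = 689, c = 134, d = 190.
OR = (a·d)/(b·c) = (1620 × 190) / (689 × 134) = 307800 / 92326 = 3.33384
The odds of business survival at 2 years are about 3.33 times as high in the access group.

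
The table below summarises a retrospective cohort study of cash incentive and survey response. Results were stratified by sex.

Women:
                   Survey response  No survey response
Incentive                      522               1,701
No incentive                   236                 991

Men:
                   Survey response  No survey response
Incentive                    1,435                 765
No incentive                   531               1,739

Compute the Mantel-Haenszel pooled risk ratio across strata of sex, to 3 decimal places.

RR_MH = Σ(aᵢ·n₀ᵢ/nᵢ) / Σ(cᵢ·n₁ᵢ/nᵢ), with n₁ᵢ = aᵢ+bᵢ (exposed), n₀ᵢ = cᵢ+dᵢ (unexposed), nᵢ = n₁ᵢ+n₀ᵢ.
Stratum 1 (Women): n₁ = 2223, n₀ = 1227, n = 3450; a·n₀/n = 522·1227/3450 = 185.6504; c·n₁/n = 236·2223/3450 = 152.0661
Stratum 2 (Men): n₁ = 2200, n₀ = 2270, n = 4470; a·n₀/n = 1435·2270/4470 = 728.7360; c·n₁/n = 531·2200/4470 = 261.3423
RR_MH = (185.6504 + 728.7360) / (152.0661 + 261.3423) = 914.3865 / 413.4084 = 2.21182

2.212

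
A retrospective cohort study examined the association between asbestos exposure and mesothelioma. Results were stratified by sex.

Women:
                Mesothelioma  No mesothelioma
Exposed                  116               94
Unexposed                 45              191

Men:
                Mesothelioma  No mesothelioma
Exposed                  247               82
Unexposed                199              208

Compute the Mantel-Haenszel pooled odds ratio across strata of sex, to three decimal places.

OR_MH = Σ(aᵢdᵢ/nᵢ) / Σ(bᵢcᵢ/nᵢ), where nᵢ is the stratum total.
Stratum 1 (Women): n = 446; a·d/n = 116·191/446 = 49.6771; b·c/n = 94·45/446 = 9.4843
Stratum 2 (Men): n = 736; a·d/n = 247·208/736 = 69.8043; b·c/n = 82·199/736 = 22.1712
OR_MH = (49.6771 + 69.8043) / (9.4843 + 22.1712) = 119.4815 / 31.6555 = 3.77443

3.774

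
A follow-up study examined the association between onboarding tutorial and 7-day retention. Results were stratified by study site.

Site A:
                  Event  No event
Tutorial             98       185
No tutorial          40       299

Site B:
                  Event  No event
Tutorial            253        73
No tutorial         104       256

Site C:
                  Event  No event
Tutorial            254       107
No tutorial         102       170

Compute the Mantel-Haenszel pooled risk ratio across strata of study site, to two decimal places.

RR_MH = Σ(aᵢ·n₀ᵢ/nᵢ) / Σ(cᵢ·n₁ᵢ/nᵢ), with n₁ᵢ = aᵢ+bᵢ (exposed), n₀ᵢ = cᵢ+dᵢ (unexposed), nᵢ = n₁ᵢ+n₀ᵢ.
Stratum 1 (Site A): n₁ = 283, n₀ = 339, n = 622; a·n₀/n = 98·339/622 = 53.4116; c·n₁/n = 40·283/622 = 18.1994
Stratum 2 (Site B): n₁ = 326, n₀ = 360, n = 686; a·n₀/n = 253·360/686 = 132.7697; c·n₁/n = 104·326/686 = 49.4227
Stratum 3 (Site C): n₁ = 361, n₀ = 272, n = 633; a·n₀/n = 254·272/633 = 109.1438; c·n₁/n = 102·361/633 = 58.1706
RR_MH = (53.4116 + 132.7697 + 109.1438) / (18.1994 + 49.4227 + 58.1706) = 295.3250 / 125.7927 = 2.34771

2.35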